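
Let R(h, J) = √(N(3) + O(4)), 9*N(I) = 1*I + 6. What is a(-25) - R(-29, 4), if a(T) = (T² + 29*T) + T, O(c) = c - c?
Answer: -126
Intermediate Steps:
O(c) = 0
N(I) = ⅔ + I/9 (N(I) = (1*I + 6)/9 = (I + 6)/9 = (6 + I)/9 = ⅔ + I/9)
a(T) = T² + 30*T
R(h, J) = 1 (R(h, J) = √((⅔ + (⅑)*3) + 0) = √((⅔ + ⅓) + 0) = √(1 + 0) = √1 = 1)
a(-25) - R(-29, 4) = -25*(30 - 25) - 1*1 = -25*5 - 1 = -125 - 1 = -126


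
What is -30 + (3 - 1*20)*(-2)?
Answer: 4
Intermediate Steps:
-30 + (3 - 1*20)*(-2) = -30 + (3 - 20)*(-2) = -30 - 17*(-2) = -30 + 34 = 4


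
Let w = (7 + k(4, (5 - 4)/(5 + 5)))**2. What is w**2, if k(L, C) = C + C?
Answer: 1679616/625 ≈ 2687.4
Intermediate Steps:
k(L, C) = 2*C
w = 1296/25 (w = (7 + 2*((5 - 4)/(5 + 5)))**2 = (7 + 2*(1/10))**2 = (7 + 1/5)**2 = (36/5)**2 = 1296/25 ≈ 51.840)
w**2 = (1296/25)**2 = 1679616/625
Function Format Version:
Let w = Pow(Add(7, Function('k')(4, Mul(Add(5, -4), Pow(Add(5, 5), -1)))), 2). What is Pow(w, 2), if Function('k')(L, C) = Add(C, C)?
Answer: Rational(1679616, 625) ≈ 2687.4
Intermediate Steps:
Function('k')(L, C) = Mul(2, C)
w = Rational(1296, 25) (w = Pow(Add(7, Mul(2, Mul(Add(5, -4), Pow(Add(5, 5), -1)))), 2) = Pow(Add(7, Mul(2, Mul(1, Pow(10, -1)))), 2) = Pow(Add(7, Mul(2, Mul(1, Rational(1, 10)))), 2) = Pow(Add(7, Mul(2, Rational(1, 10))), 2) = Pow(Add(7, Rational(1, 5)), 2) = Pow(Rational(36, 5), 2) = Rational(1296, 25) ≈ 51.840)
Pow(w, 2) = Pow(Rational(1296, 25), 2) = Rational(1679616, 625)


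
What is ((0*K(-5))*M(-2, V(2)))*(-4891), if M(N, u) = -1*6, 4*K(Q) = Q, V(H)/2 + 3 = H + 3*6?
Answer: 0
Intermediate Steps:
V(H) = 30 + 2*H (V(H) = -6 + 2*(H + 3*6) = -6 + 2*(H + 18) = -6 + 2*(18 + H) = -6 + (36 + 2*H) = 30 + 2*H)
K(Q) = Q/4
M(N, u) = -6
((0*K(-5))*M(-2, V(2)))*(-4891) = ((0*((¼)*(-5)))*(-6))*(-4891) = ((0*(-5/4))*(-6))*(-4891) = (0*(-6))*(-4891) = 0*(-4891) = 0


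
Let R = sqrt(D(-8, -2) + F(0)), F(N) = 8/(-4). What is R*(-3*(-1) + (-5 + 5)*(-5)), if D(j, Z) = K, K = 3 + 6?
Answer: 3*sqrt(7) ≈ 7.9373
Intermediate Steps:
K = 9
F(N) = -2 (F(N) = 8*(-1/4) = -2)
D(j, Z) = 9
R = sqrt(7) (R = sqrt(9 - 2) = sqrt(7) ≈ 2.6458)
R*(-3*(-1) + (-5 + 5)*(-5)) = sqrt(7)*(-3*(-1) + (-5 + 5)*(-5)) = sqrt(7)*(3 + 0*(-5)) = sqrt(7)*(3 + 0) = sqrt(7)*3 = 3*sqrt(7)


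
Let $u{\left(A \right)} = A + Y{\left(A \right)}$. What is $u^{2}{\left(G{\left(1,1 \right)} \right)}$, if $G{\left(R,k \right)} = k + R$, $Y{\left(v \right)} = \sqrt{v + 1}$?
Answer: $\left(2 + \sqrt{3}\right)^{2} \approx 13.928$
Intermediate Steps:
$Y{\left(v \right)} = \sqrt{1 + v}$
$G{\left(R,k \right)} = R + k$
$u{\left(A \right)} = A + \sqrt{1 + A}$
$u^{2}{\left(G{\left(1,1 \right)} \right)} = \left(\left(1 + 1\right) + \sqrt{1 + \left(1 + 1\right)}\right)^{2} = \left(2 + \sqrt{1 + 2}\right)^{2} = \left(2 + \sqrt{3}\right)^{2}$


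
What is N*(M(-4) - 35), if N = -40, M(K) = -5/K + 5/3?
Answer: 3850/3 ≈ 1283.3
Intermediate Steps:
M(K) = 5/3 - 5/K (M(K) = -5/K + 5*(⅓) = -5/K + 5/3 = 5/3 - 5/K)
N*(M(-4) - 35) = -40*((5/3 - 5/(-4)) - 35) = -40*((5/3 - 5*(-¼)) - 35) = -40*((5/3 + 5/4) - 35) = -40*(35/12 - 35) = -40*(-385/12) = 3850/3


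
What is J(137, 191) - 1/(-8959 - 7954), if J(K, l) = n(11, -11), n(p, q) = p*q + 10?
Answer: -1877342/16913 ≈ -111.00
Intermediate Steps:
n(p, q) = 10 + p*q
J(K, l) = -111 (J(K, l) = 10 + 11*(-11) = 10 - 121 = -111)
J(137, 191) - 1/(-8959 - 7954) = -111 - 1/(-8959 - 7954) = -111 - 1/(-16913) = -111 - 1*(-1/16913) = -111 + 1/16913 = -1877342/16913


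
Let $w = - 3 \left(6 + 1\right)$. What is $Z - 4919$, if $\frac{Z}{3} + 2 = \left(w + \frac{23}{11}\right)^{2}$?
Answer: $- \frac{466133}{121} \approx -3852.3$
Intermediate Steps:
$w = -21$ ($w = \left(-3\right) 7 = -21$)
$Z = \frac{129066}{121}$ ($Z = -6 + 3 \left(-21 + \frac{23}{11}\right)^{2} = -6 + 3 \left(- \frac{208}{11}\right)^{2} = -6 + 3 \cdot \frac{43264}{121} = -6 + \frac{129792}{121} = \frac{129066}{121} \approx 1066.7$)
$Z - 4919 = \frac{129066}{121} - 4919 = - \frac{466133}{121}$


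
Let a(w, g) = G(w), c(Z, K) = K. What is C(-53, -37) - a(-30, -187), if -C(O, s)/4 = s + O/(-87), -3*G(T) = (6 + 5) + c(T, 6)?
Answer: 13157/87 ≈ 151.23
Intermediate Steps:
G(T) = -17/3 (G(T) = -((6 + 5) + 6)/3 = -(11 + 6)/3 = -⅓*17 = -17/3)
C(O, s) = -4*s + 4*O/87 (C(O, s) = -4*(s + O/(-87)) = -4*(s + O*(-1/87)) = -4*(s - O/87) = -4*s + 4*O/87)
a(w, g) = -17/3
C(-53, -37) - a(-30, -187) = (-4*(-37) + (4/87)*(-53)) - 1*(-17/3) = (148 - 212/87) + 17/3 = 12664/87 + 17/3 = 13157/87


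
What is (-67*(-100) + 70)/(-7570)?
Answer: -677/757 ≈ -0.89432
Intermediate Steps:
(-67*(-100) + 70)/(-7570) = (6700 + 70)*(-1/7570) = 6770*(-1/7570) = -677/757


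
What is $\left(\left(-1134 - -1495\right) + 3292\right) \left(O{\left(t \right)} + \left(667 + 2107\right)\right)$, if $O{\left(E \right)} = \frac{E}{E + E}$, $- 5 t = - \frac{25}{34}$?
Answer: $\frac{20270497}{2} \approx 1.0135 \cdot 10^{7}$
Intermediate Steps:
$t = \frac{5}{34}$ ($t = - \frac{\left(-25\right) \frac{1}{34}}{5} = \left(- \frac{1}{5}\right) \left(- \frac{25}{34}\right) = \frac{5}{34} \approx 0.14706$)
$O{\left(E \right)} = \frac{1}{2}$ ($O{\left(E \right)} = \frac{E}{2 E} = \frac{1}{2 E} E = \frac{1}{2}$)
$\left(\left(-1134 - -1495\right) + 3292\right) \left(O{\left(t \right)} + \left(667 + 2107\right)\right) = \left(\left(-1134 - -1495\right) + 3292\right) \left(\frac{1}{2} + \left(667 + 2107\right)\right) = \left(\left(-1134 + 1495\right) + 3292\right) \left(\frac{1}{2} + 2774\right) = \left(361 + 3292\right) \frac{5549}{2} = 3653 \cdot \frac{5549}{2} = \frac{20270497}{2}$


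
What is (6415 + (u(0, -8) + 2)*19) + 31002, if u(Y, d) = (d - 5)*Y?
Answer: 37455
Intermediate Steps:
u(Y, d) = Y*(-5 + d) (u(Y, d) = (-5 + d)*Y = Y*(-5 + d))
(6415 + (u(0, -8) + 2)*19) + 31002 = (6415 + (0*(-5 - 8) + 2)*19) + 31002 = (6415 + (0*(-13) + 2)*19) + 31002 = (6415 + (0 + 2)*19) + 31002 = (6415 + 2*19) + 31002 = (6415 + 38) + 31002 = 6453 + 31002 = 37455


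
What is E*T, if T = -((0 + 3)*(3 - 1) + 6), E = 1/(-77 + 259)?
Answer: -6/91 ≈ -0.065934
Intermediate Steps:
E = 1/182 ≈ 0.0054945
T = -12 (T = -(3*2 + 6) = -(6 + 6) = -1*12 = -12)
E*T = (1/182)*(-12) = -6/91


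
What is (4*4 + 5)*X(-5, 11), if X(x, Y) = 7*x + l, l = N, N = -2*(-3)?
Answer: -609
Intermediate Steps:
N = 6
l = 6
X(x, Y) = 6 + 7*x (X(x, Y) = 7*x + 6 = 6 + 7*x)
(4*4 + 5)*X(-5, 11) = (4*4 + 5)*(6 + 7*(-5)) = (16 + 5)*(6 - 35) = 21*(-29) = -609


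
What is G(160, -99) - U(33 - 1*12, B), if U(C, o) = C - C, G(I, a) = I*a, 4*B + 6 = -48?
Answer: -15840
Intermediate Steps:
B = -27/2 (B = -3/2 + (¼)*(-48) = -3/2 - 12 = -27/2 ≈ -13.500)
U(C, o) = 0
G(160, -99) - U(33 - 1*12, B) = 160*(-99) - 1*0 = -15840 + 0 = -15840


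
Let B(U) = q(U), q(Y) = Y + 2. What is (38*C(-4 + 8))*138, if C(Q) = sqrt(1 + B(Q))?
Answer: 5244*sqrt(7) ≈ 13874.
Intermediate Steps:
q(Y) = 2 + Y
B(U) = 2 + U
C(Q) = sqrt(3 + Q) (C(Q) = sqrt(1 + (2 + Q)) = sqrt(3 + Q))
(38*C(-4 + 8))*138 = (38*sqrt(3 + (-4 + 8)))*138 = (38*sqrt(3 + 4))*138 = (38*sqrt(7))*138 = 5244*sqrt(7)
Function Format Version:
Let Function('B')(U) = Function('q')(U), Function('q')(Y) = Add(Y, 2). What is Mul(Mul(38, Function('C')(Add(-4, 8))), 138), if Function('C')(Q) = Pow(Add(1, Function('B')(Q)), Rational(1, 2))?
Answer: Mul(5244, Pow(7, Rational(1, 2))) ≈ 13874.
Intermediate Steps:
Function('q')(Y) = Add(2, Y)
Function('B')(U) = Add(2, U)
Function('C')(Q) = Pow(Add(3, Q), Rational(1, 2)) (Function('C')(Q) = Pow(Add(1, Add(2, Q)), Rational(1, 2)) = Pow(Add(3, Q), Rational(1, 2)))
Mul(Mul(38, Function('C')(Add(-4, 8))), 138) = Mul(Mul(38, Pow(Add(3, Add(-4, 8)), Rational(1, 2))), 138) = Mul(Mul(38, Pow(Add(3, 4), Rational(1, 2))), 138) = Mul(Mul(38, Pow(7, Rational(1, 2))), 138) = Mul(5244, Pow(7, Rational(1, 2)))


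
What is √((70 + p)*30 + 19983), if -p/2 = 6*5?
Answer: √20283 ≈ 142.42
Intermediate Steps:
p = -60 (p = -12*5 = -2*30 = -60)
√((70 + p)*30 + 19983) = √((70 - 60)*30 + 19983) = √(10*30 + 19983) = √(300 + 19983) = √20283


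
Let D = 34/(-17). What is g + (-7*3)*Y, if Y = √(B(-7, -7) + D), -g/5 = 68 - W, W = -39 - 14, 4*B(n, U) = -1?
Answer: -605 - 63*I/2 ≈ -605.0 - 31.5*I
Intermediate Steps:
B(n, U) = -¼ (B(n, U) = (¼)*(-1) = -¼)
D = -2 (D = 34*(-1/17) = -2)
W = -53
g = -605 (g = -5*(68 - 1*(-53)) = -5*(68 + 53) = -5*121 = -605)
Y = 3*I/2 (Y = √(-¼ - 2) = √(-9/4) = 3*I/2 ≈ 1.5*I)
g + (-7*3)*Y = -605 + (-7*3)*(3*I/2) = -605 - 63*I/2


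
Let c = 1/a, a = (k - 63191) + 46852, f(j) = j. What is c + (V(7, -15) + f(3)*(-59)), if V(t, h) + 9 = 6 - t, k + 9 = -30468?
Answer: -8754593/46816 ≈ -187.00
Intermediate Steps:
k = -30477 (k = -9 - 30468 = -30477)
V(t, h) = -3 - t (V(t, h) = -9 + (6 - t) = -3 - t)
a = -46816 (a = (-30477 - 63191) + 46852 = -93668 + 46852 = -46816)
c = -1/46816 (c = 1/(-46816) = -1/46816 ≈ -2.1360e-5)
c + (V(7, -15) + f(3)*(-59)) = -1/46816 + ((-3 - 1*7) + 3*(-59)) = -1/46816 + ((-3 - 7) - 177) = -1/46816 + (-10 - 177) = -1/46816 - 187 = -8754593/46816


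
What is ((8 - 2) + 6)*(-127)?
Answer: -1524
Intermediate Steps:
((8 - 2) + 6)*(-127) = (6 + 6)*(-127) = 12*(-127) = -1524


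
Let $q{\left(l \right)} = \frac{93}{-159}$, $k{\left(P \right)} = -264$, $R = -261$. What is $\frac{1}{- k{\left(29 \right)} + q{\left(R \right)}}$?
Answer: $\frac{53}{13961} \approx 0.0037963$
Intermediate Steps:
$q{\left(l \right)} = - \frac{31}{53}$ ($q{\left(l \right)} = 93 \left(- \frac{1}{159}\right) = - \frac{31}{53}$)
$\frac{1}{- k{\left(29 \right)} + q{\left(R \right)}} = \frac{1}{\left(-1\right) \left(-264\right) - \frac{31}{53}} = \frac{1}{264 - \frac{31}{53}} = \frac{1}{\frac{13961}{53}} = \frac{53}{13961}$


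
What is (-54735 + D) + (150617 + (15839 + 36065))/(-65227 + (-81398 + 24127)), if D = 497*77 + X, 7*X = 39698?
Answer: -9257856519/857486 ≈ -10797.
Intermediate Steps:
X = 39698/7 (X = (⅐)*39698 = 39698/7 ≈ 5671.1)
D = 307581/7 (D = 497*77 + 39698/7 = 38269 + 39698/7 = 307581/7 ≈ 43940.)
(-54735 + D) + (150617 + (15839 + 36065))/(-65227 + (-81398 + 24127)) = (-54735 + 307581/7) + (150617 + (15839 + 36065))/(-65227 + (-81398 + 24127)) = -75564/7 + (150617 + 51904)/(-65227 - 57271) = -75564/7 + 202521/(-122498) = -75564/7 + 202521*(-1/122498) = -75564/7 - 202521/122498 = -9257856519/857486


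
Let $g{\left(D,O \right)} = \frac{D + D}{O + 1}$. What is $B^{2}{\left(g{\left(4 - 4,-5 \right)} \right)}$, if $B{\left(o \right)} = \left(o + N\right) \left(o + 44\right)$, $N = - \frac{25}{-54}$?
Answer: $\frac{302500}{729} \approx 414.95$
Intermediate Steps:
$N = \frac{25}{54}$ ($N = \left(-25\right) \left(- \frac{1}{54}\right) = \frac{25}{54} \approx 0.46296$)
$g{\left(D,O \right)} = \frac{2 D}{1 + O}$
$B{\left(o \right)} = \left(44 + o\right) \left(\frac{25}{54} + o\right)$ ($B{\left(o \right)} = \left(o + \frac{25}{54}\right) \left(o + 44\right) = \left(\frac{25}{54} + o\right) \left(44 + o\right) = \left(44 + o\right) \left(\frac{25}{54} + o\right)$)
$B^{2}{\left(g{\left(4 - 4,-5 \right)} \right)} = \left(\frac{550}{27} + \left(\frac{2 \left(4 - 4\right)}{1 - 5}\right)^{2} + \frac{2401 \frac{2 \left(4 - 4\right)}{1 - 5}}{54}\right)^{2} = \left(\frac{550}{27} + \left(2 \cdot 0 \frac{1}{-4}\right)^{2} + \frac{2401 \cdot 2 \cdot 0 \frac{1}{-4}}{54}\right)^{2} = \left(\frac{550}{27} + \left(2 \cdot 0 \left(- \frac{1}{4}\right)\right)^{2} + \frac{2401 \cdot 2 \cdot 0 \left(- \frac{1}{4}\right)}{54}\right)^{2} = \left(\frac{550}{27} + 0^{2} + \frac{2401}{54} \cdot 0\right)^{2} = \left(\frac{550}{27} + 0 + 0\right)^{2} = \left(\frac{550}{27}\right)^{2} = \frac{302500}{729}$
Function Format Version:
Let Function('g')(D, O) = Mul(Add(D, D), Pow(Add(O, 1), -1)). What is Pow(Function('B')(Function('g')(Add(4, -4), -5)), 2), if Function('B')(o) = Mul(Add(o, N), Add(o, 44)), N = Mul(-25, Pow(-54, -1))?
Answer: Rational(302500, 729) ≈ 414.95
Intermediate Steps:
N = Rational(25, 54) (N = Mul(-25, Rational(-1, 54)) = Rational(25, 54) ≈ 0.46296)
Function('g')(D, O) = Mul(2, D, Pow(Add(1, O), -1)) (Function('g')(D, O) = Mul(Mul(2, D), Pow(Add(1, O), -1)) = Mul(2, D, Pow(Add(1, O), -1)))
Function('B')(o) = Mul(Add(44, o), Add(Rational(25, 54), o)) (Function('B')(o) = Mul(Add(o, Rational(25, 54)), Add(o, 44)) = Mul(Add(Rational(25, 54), o), Add(44, o)) = Mul(Add(44, o), Add(Rational(25, 54), o)))
Pow(Function('B')(Function('g')(Add(4, -4), -5)), 2) = Pow(Add(Rational(550, 27), Pow(Mul(2, Add(4, -4), Pow(Add(1, -5), -1)), 2), Mul(Rational(2401, 54), Mul(2, Add(4, -4), Pow(Add(1, -5), -1)))), 2) = Pow(Add(Rational(550, 27), Pow(Mul(2, 0, Pow(-4, -1)), 2), Mul(Rational(2401, 54), Mul(2, 0, Pow(-4, -1)))), 2) = Pow(Add(Rational(550, 27), Pow(Mul(2, 0, Rational(-1, 4)), 2), Mul(Rational(2401, 54), Mul(2, 0, Rational(-1, 4)))), 2) = Pow(Add(Rational(550, 27), Pow(0, 2), Mul(Rational(2401, 54), 0)), 2) = Pow(Add(Rational(550, 27), 0, 0), 2) = Pow(Rational(550, 27), 2) = Rational(302500, 729)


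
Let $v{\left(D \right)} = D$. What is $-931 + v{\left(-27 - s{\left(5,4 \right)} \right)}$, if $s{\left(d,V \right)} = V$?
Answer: $-962$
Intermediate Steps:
$-931 + v{\left(-27 - s{\left(5,4 \right)} \right)} = -931 - 31 = -962$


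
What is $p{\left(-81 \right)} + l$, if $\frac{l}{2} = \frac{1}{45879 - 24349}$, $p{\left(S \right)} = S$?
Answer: $- \frac{871964}{10765} \approx -81.0$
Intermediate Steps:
$l = \frac{1}{10765}$ ($l = \frac{2}{45879 - 24349} = \frac{2}{21530} = 2 \cdot \frac{1}{21530} = \frac{1}{10765} \approx 9.2894 \cdot 10^{-5}$)
$p{\left(-81 \right)} + l = -81 + \frac{1}{10765} = - \frac{871964}{10765}$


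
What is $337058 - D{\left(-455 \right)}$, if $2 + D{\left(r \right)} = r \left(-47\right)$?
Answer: $315675$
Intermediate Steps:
$D{\left(r \right)} = -2 - 47 r$ ($D{\left(r \right)} = -2 + r \left(-47\right) = -2 - 47 r$)
$337058 - D{\left(-455 \right)} = 337058 - \left(-2 - -21385\right) = 337058 - \left(-2 + 21385\right) = 337058 - 21383 = 315675$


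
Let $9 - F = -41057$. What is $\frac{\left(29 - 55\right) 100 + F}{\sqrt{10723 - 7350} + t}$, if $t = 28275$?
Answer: $\frac{543813075}{399736126} - \frac{19233 \sqrt{3373}}{399736126} \approx 1.3576$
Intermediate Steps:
$F = 41066$ ($F = 9 - -41057 = 9 + 41057 = 41066$)
$\frac{\left(29 - 55\right) 100 + F}{\sqrt{10723 - 7350} + t} = \frac{\left(29 - 55\right) 100 + 41066}{\sqrt{10723 - 7350} + 28275} = \frac{\left(-26\right) 100 + 41066}{\sqrt{3373} + 28275} = \frac{-2600 + 41066}{28275 + \sqrt{3373}} = \frac{38466}{28275 + \sqrt{3373}}$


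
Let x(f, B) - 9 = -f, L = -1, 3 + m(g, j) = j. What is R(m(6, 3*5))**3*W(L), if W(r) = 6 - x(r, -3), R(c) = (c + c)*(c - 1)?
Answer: -73598976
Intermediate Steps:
m(g, j) = -3 + j
x(f, B) = 9 - f
R(c) = 2*c*(-1 + c) (R(c) = (2*c)*(-1 + c) = 2*c*(-1 + c))
W(r) = -3 + r (W(r) = 6 - (9 - r) = 6 + (-9 + r) = -3 + r)
R(m(6, 3*5))**3*W(L) = (2*(-3 + 3*5)*(-1 + (-3 + 3*5)))**3*(-3 - 1) = (2*(-3 + 15)*(-1 + (-3 + 15)))**3*(-4) = (2*12*(-1 + 12))**3*(-4) = (2*12*11)**3*(-4) = 264**3*(-4) = 18399744*(-4) = -73598976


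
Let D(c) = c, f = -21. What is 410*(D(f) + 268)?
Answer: 101270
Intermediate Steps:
410*(D(f) + 268) = 410*(-21 + 268) = 410*247 = 101270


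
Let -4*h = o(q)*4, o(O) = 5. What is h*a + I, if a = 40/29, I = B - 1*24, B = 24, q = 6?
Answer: -200/29 ≈ -6.8966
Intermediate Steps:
h = -5 (h = -5*4/4 = -¼*20 = -5)
I = 0 (I = 24 - 1*24 = 24 - 24 = 0)
a = 40/29 (a = 40*(1/29) = 40/29 ≈ 1.3793)
h*a + I = -5*40/29 + 0 = -200/29 + 0 = -200/29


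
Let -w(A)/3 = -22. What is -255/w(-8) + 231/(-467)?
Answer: -44777/10274 ≈ -4.3583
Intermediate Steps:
w(A) = 66 (w(A) = -3*(-22) = 66)
-255/w(-8) + 231/(-467) = -255/66 + 231/(-467) = -255*1/66 + 231*(-1/467) = -85/22 - 231/467 = -44777/10274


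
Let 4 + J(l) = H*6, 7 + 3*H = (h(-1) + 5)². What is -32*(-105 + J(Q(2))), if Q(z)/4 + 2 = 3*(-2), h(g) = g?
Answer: 2912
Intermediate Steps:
Q(z) = -32 (Q(z) = -8 + 4*(3*(-2)) = -8 + 4*(-6) = -8 - 24 = -32)
H = 3 (H = -7/3 + (-1 + 5)²/3 = -7/3 + (⅓)*4² = -7/3 + (⅓)*16 = -7/3 + 16/3 = 3)
J(l) = 14 (J(l) = -4 + 3*6 = -4 + 18 = 14)
-32*(-105 + J(Q(2))) = -32*(-105 + 14) = -32*(-91) = 2912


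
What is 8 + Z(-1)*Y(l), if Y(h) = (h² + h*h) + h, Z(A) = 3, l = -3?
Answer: 53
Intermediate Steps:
Y(h) = h + 2*h² (Y(h) = (h² + h²) + h = 2*h² + h = h + 2*h²)
8 + Z(-1)*Y(l) = 8 + 3*(-3*(1 + 2*(-3))) = 8 + 3*(-3*(1 - 6)) = 8 + 3*(-3*(-5)) = 8 + 3*15 = 8 + 45 = 53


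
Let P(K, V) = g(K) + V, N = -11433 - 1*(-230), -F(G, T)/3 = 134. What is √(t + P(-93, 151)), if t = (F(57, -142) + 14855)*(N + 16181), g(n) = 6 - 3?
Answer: 6*√1998533 ≈ 8482.2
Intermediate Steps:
F(G, T) = -402 (F(G, T) = -3*134 = -402)
g(n) = 3
N = -11203 (N = -11433 + 230 = -11203)
t = 71947034 (t = (-402 + 14855)*(-11203 + 16181) = 14453*4978 = 71947034)
P(K, V) = 3 + V
√(t + P(-93, 151)) = √(71947034 + (3 + 151)) = √(71947034 + 154) = √71947188 = 6*√1998533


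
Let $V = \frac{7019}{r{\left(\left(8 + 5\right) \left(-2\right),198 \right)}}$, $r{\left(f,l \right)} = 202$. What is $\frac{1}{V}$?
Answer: $\frac{202}{7019} \approx 0.028779$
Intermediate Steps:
$V = \frac{7019}{202} \approx 34.747$
$\frac{1}{V} = \frac{1}{\frac{7019}{202}} = \frac{202}{7019}$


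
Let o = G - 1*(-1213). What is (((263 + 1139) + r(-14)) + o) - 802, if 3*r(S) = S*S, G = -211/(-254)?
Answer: 1431923/762 ≈ 1879.2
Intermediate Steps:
G = 211/254 (G = -211*(-1/254) = 211/254 ≈ 0.83071)
o = 308313/254 (o = 211/254 - 1*(-1213) = 211/254 + 1213 = 308313/254 ≈ 1213.8)
r(S) = S**2/3 (r(S) = (S*S)/3 = S**2/3)
(((263 + 1139) + r(-14)) + o) - 802 = (((263 + 1139) + (1/3)*(-14)**2) + 308313/254) - 802 = ((1402 + (1/3)*196) + 308313/254) - 802 = ((1402 + 196/3) + 308313/254) - 802 = (4402/3 + 308313/254) - 802 = 2043047/762 - 802 = 1431923/762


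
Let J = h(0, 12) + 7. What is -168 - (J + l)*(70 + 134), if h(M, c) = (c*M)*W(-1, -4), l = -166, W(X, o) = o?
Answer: 32268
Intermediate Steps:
h(M, c) = -4*M*c (h(M, c) = (c*M)*(-4) = (M*c)*(-4) = -4*M*c)
J = 7 (J = -4*0*12 + 7 = 0 + 7 = 7)
-168 - (J + l)*(70 + 134) = -168 - (7 - 166)*(70 + 134) = -168 - (-159)*204 = -168 - 1*(-32436) = -168 + 32436 = 32268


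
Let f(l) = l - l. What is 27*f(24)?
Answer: 0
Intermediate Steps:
f(l) = 0
27*f(24) = 27*0 = 0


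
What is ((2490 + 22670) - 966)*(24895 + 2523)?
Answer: 663351092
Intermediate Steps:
((2490 + 22670) - 966)*(24895 + 2523) = (25160 - 966)*27418 = 24194*27418 = 663351092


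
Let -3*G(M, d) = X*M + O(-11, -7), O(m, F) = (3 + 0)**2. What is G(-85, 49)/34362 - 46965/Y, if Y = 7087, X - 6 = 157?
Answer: -103115378/15881967 ≈ -6.4926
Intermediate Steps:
X = 163 (X = 6 + 157 = 163)
O(m, F) = 9 (O(m, F) = 3**2 = 9)
G(M, d) = -3 - 163*M/3 (G(M, d) = -(163*M + 9)/3 = -(9 + 163*M)/3 = -3 - 163*M/3)
G(-85, 49)/34362 - 46965/Y = (-3 - 163/3*(-85))/34362 - 46965/7087 = (-3 + 13855/3)*(1/34362) - 46965*1/7087 = (13846/3)*(1/34362) - 46965/7087 = 301/2241 - 46965/7087 = -103115378/15881967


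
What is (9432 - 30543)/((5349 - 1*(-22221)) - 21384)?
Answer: -7037/2062 ≈ -3.4127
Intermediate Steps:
(9432 - 30543)/((5349 - 1*(-22221)) - 21384) = -21111/((5349 + 22221) - 21384) = -21111/(27570 - 21384) = -21111/6186 = -21111*1/6186 = -7037/2062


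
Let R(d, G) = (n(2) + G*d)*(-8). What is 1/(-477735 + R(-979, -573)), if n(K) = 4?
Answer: -1/4965503 ≈ -2.0139e-7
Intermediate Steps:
R(d, G) = -32 - 8*G*d (R(d, G) = (4 + G*d)*(-8) = -32 - 8*G*d)
1/(-477735 + R(-979, -573)) = 1/(-477735 + (-32 - 8*(-573)*(-979))) = 1/(-477735 + (-32 - 4487736)) = 1/(-477735 - 4487768) = 1/(-4965503) = -1/4965503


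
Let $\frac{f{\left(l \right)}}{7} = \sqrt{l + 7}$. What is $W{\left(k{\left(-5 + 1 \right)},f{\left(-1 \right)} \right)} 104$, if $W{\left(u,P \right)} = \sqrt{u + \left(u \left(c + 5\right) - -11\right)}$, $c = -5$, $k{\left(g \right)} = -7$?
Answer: $208$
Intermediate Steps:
$f{\left(l \right)} = 7 \sqrt{7 + l}$ ($f{\left(l \right)} = 7 \sqrt{l + 7} = 7 \sqrt{7 + l}$)
$W{\left(u,P \right)} = \sqrt{11 + u}$ ($W{\left(u,P \right)} = \sqrt{u + \left(u \left(-5 + 5\right) - -11\right)} = \sqrt{u + \left(u 0 + 11\right)} = \sqrt{u + \left(0 + 11\right)} = \sqrt{u + 11} = \sqrt{11 + u}$)
$W{\left(k{\left(-5 + 1 \right)},f{\left(-1 \right)} \right)} 104 = \sqrt{11 - 7} \cdot 104 = \sqrt{4} \cdot 104 = 2 \cdot 104 = 208$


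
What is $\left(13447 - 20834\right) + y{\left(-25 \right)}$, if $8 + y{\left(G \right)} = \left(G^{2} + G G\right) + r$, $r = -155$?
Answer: $-6300$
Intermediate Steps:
$y{\left(G \right)} = -163 + 2 G^{2}$ ($y{\left(G \right)} = -8 - \left(155 - G^{2} - G G\right) = -8 + \left(\left(G^{2} + G^{2}\right) - 155\right) = -8 + \left(2 G^{2} - 155\right) = -8 + \left(-155 + 2 G^{2}\right) = -163 + 2 G^{2}$)
$\left(13447 - 20834\right) + y{\left(-25 \right)} = \left(13447 - 20834\right) - \left(163 - 2 \left(-25\right)^{2}\right) = -7387 + \left(-163 + 2 \cdot 625\right) = -7387 + \left(-163 + 1250\right) = -7387 + 1087 = -6300$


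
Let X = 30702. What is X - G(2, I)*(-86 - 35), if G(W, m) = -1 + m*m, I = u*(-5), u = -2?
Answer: 42681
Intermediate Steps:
I = 10 (I = -2*(-5) = 10)
G(W, m) = -1 + m²
X - G(2, I)*(-86 - 35) = 30702 - (-1 + 10²)*(-86 - 35) = 30702 - (-1 + 100)*(-121) = 30702 - 99*(-121) = 30702 - 1*(-11979) = 30702 + 11979 = 42681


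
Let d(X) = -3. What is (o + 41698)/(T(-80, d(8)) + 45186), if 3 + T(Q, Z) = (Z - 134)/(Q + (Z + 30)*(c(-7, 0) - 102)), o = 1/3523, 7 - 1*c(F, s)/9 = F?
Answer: 83440367240/90413592061 ≈ 0.92287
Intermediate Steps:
c(F, s) = 63 - 9*F
o = 1/3523 ≈ 0.00028385
T(Q, Z) = -3 + (-134 + Z)/(720 + Q + 24*Z) (T(Q, Z) = -3 + (Z - 134)/(Q + (Z + 30)*((63 - 9*(-7)) - 102)) = -3 + (-134 + Z)/(Q + (30 + Z)*((63 + 63) - 102)) = -3 + (-134 + Z)/(Q + (30 + Z)*(126 - 102)) = -3 + (-134 + Z)/(Q + (30 + Z)*24) = -3 + (-134 + Z)/(Q + (720 + 24*Z)) = -3 + (-134 + Z)/(720 + Q + 24*Z))
(o + 41698)/(T(-80, d(8)) + 45186) = (1/3523 + 41698)/((-2294 - 71*(-3) - 3*(-80))/(720 - 80 + 24*(-3)) + 45186) = 146902055/(3523*((-2294 + 213 + 240)/(720 - 80 - 72) + 45186)) = 146902055/(3523*(-1841/568 + 45186)) = 146902055/(3523*(25663807/568)) = (146902055/3523)*(568/25663807) = 83440367240/90413592061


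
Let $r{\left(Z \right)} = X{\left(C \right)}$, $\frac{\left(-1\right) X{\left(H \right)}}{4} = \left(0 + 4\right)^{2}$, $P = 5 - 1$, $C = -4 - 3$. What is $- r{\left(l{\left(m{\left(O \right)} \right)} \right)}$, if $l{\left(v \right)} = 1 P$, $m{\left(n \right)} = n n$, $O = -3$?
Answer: $64$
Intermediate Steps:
$C = -7$
$P = 4$ ($P = 5 - 1 = 4$)
$m{\left(n \right)} = n^{2}$
$l{\left(v \right)} = 4$ ($l{\left(v \right)} = 1 \cdot 4 = 4$)
$X{\left(H \right)} = -64$ ($X{\left(H \right)} = - 4 \left(0 + 4\right)^{2} = - 4 \cdot 4^{2} = \left(-4\right) 16 = -64$)
$r{\left(Z \right)} = -64$
$- r{\left(l{\left(m{\left(O \right)} \right)} \right)} = \left(-1\right) \left(-64\right) = 64$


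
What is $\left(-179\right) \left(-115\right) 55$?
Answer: $1132175$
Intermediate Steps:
$\left(-179\right) \left(-115\right) 55 = 20585 \cdot 55 = 1132175$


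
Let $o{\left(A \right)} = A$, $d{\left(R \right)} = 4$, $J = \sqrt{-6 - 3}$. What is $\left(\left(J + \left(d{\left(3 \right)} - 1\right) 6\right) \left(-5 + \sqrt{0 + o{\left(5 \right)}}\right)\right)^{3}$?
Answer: $-1069200 - 577800 i + \sqrt{5} \left(427680 + 231120 i\right) \approx -1.1288 \cdot 10^{5} - 61000.0 i$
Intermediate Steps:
$J = 3 i$ ($J = \sqrt{-9} = 3 i \approx 3.0 i$)
$\left(\left(J + \left(d{\left(3 \right)} - 1\right) 6\right) \left(-5 + \sqrt{0 + o{\left(5 \right)}}\right)\right)^{3} = \left(\left(3 i + \left(4 - 1\right) 6\right) \left(-5 + \sqrt{0 + 5}\right)\right)^{3} = \left(\left(3 i + 3 \cdot 6\right) \left(-5 + \sqrt{5}\right)\right)^{3} = \left(\left(3 i + 18\right) \left(-5 + \sqrt{5}\right)\right)^{3} = \left(\left(18 + 3 i\right) \left(-5 + \sqrt{5}\right)\right)^{3} = \left(\left(-5 + \sqrt{5}\right) \left(18 + 3 i\right)\right)^{3} = \left(-5 + \sqrt{5}\right)^{3} \left(18 + 3 i\right)^{3}$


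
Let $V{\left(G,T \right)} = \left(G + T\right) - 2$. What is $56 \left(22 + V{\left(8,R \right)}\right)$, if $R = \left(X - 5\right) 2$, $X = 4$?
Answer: $1456$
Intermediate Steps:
$R = -2$ ($R = \left(4 - 5\right) 2 = \left(-1\right) 2 = -2$)
$V{\left(G,T \right)} = -2 + G + T$
$56 \left(22 + V{\left(8,R \right)}\right) = 56 \left(22 - -4\right) = 56 \left(22 + 4\right) = 56 \cdot 26 = 1456$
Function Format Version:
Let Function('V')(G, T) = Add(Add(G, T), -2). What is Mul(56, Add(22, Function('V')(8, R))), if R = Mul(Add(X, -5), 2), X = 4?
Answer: 1456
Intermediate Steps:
R = -2 (R = Mul(Add(4, -5), 2) = Mul(-1, 2) = -2)
Function('V')(G, T) = Add(-2, G, T)
Mul(56, Add(22, Function('V')(8, R))) = Mul(56, Add(22, Add(-2, 8, -2))) = Mul(56, Add(22, 4)) = Mul(56, 26) = 1456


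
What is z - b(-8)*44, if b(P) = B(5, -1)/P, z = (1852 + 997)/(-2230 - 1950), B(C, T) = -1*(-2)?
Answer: 3921/380 ≈ 10.318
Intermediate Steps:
B(C, T) = 2
z = -259/380 (z = 2849/(-4180) = 2849*(-1/4180) = -259/380 ≈ -0.68158)
b(P) = 2/P
z - b(-8)*44 = -259/380 - 2/(-8)*44 = -259/380 - 2*(-⅛)*44 = -259/380 - (-1)*44/4 = -259/380 - 1*(-11) = -259/380 + 11 = 3921/380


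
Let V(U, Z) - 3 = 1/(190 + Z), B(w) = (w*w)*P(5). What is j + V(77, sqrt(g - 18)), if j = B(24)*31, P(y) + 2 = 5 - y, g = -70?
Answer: (-71418*sqrt(22) + 6784709*I)/(2*(sqrt(22) - 95*I)) ≈ -35709.0 - 0.0002594*I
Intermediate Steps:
P(y) = 3 - y (P(y) = -2 + (5 - y) = 3 - y)
B(w) = -2*w**2 (B(w) = (w*w)*(3 - 1*5) = w**2*(3 - 5) = w**2*(-2) = -2*w**2)
V(U, Z) = 3 + 1/(190 + Z)
j = -35712 (j = -2*24**2*31 = -2*576*31 = -1152*31 = -35712)
j + V(77, sqrt(g - 18)) = -35712 + (571 + 3*sqrt(-70 - 18))/(190 + sqrt(-70 - 18)) = -35712 + (571 + 3*sqrt(-88))/(190 + sqrt(-88)) = -35712 + (571 + 3*(2*I*sqrt(22)))/(190 + 2*I*sqrt(22)) = -35712 + (571 + 6*I*sqrt(22))/(190 + 2*I*sqrt(22))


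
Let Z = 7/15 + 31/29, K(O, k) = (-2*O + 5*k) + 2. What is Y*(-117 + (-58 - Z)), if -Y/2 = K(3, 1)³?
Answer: 153586/435 ≈ 353.07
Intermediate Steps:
K(O, k) = 2 - 2*O + 5*k
Z = 668/435 (Z = 7*(1/15) + 31*(1/29) = 7/15 + 31/29 = 668/435 ≈ 1.5356)
Y = -2 (Y = -2*(2 - 2*3 + 5*1)³ = -2*(2 - 6 + 5)³ = -2*1³ = -2*1 = -2)
Y*(-117 + (-58 - Z)) = -2*(-117 + (-58 - 1*668/435)) = -2*(-117 + (-58 - 668/435)) = -2*(-117 - 25898/435) = -2*(-76793/435) = 153586/435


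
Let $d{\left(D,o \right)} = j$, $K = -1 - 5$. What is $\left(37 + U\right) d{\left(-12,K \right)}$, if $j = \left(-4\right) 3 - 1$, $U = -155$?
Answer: $1534$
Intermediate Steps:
$K = -6$
$j = -13$ ($j = -12 - 1 = -13$)
$d{\left(D,o \right)} = -13$
$\left(37 + U\right) d{\left(-12,K \right)} = \left(37 - 155\right) \left(-13\right) = \left(-118\right) \left(-13\right) = 1534$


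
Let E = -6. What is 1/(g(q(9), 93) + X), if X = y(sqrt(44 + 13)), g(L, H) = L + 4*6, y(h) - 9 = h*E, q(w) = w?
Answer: -7/48 - sqrt(57)/48 ≈ -0.30312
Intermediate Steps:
y(h) = 9 - 6*h (y(h) = 9 + h*(-6) = 9 - 6*h)
g(L, H) = 24 + L (g(L, H) = L + 24 = 24 + L)
X = 9 - 6*sqrt(57) (X = 9 - 6*sqrt(44 + 13) = 9 - 6*sqrt(57) ≈ -36.299)
1/(g(q(9), 93) + X) = 1/((24 + 9) + (9 - 6*sqrt(57))) = 1/(33 + (9 - 6*sqrt(57))) = 1/(42 - 6*sqrt(57))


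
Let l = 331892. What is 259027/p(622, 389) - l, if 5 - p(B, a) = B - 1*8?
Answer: -202381255/609 ≈ -3.3232e+5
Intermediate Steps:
p(B, a) = 13 - B (p(B, a) = 5 - (B - 1*8) = 5 - (B - 8) = 5 - (-8 + B) = 5 + (8 - B) = 13 - B)
259027/p(622, 389) - l = 259027/(13 - 1*622) - 1*331892 = 259027/(13 - 622) - 331892 = 259027/(-609) - 331892 = 259027*(-1/609) - 331892 = -259027/609 - 331892 = -202381255/609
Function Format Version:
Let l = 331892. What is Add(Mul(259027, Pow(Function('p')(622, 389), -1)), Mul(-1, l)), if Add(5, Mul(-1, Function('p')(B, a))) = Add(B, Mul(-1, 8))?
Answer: Rational(-202381255, 609) ≈ -3.3232e+5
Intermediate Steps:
Function('p')(B, a) = Add(13, Mul(-1, B)) (Function('p')(B, a) = Add(5, Mul(-1, Add(B, Mul(-1, 8)))) = Add(5, Mul(-1, Add(B, -8))) = Add(5, Mul(-1, Add(-8, B))) = Add(5, Add(8, Mul(-1, B))) = Add(13, Mul(-1, B)))
Add(Mul(259027, Pow(Function('p')(622, 389), -1)), Mul(-1, l)) = Add(Mul(259027, Pow(Add(13, Mul(-1, 622)), -1)), Mul(-1, 331892)) = Add(Mul(259027, Pow(Add(13, -622), -1)), -331892) = Add(Mul(259027, Pow(-609, -1)), -331892) = Add(Mul(259027, Rational(-1, 609)), -331892) = Add(Rational(-259027, 609), -331892) = Rational(-202381255, 609)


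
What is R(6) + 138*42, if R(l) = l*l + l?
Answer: 5838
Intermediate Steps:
R(l) = l + l**2 (R(l) = l**2 + l = l + l**2)
R(6) + 138*42 = 6*(1 + 6) + 138*42 = 6*7 + 5796 = 42 + 5796 = 5838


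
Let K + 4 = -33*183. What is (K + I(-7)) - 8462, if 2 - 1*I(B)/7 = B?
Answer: -14442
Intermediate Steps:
K = -6043 (K = -4 - 33*183 = -4 - 6039 = -6043)
I(B) = 14 - 7*B
(K + I(-7)) - 8462 = (-6043 + (14 - 7*(-7))) - 8462 = (-6043 + (14 + 49)) - 8462 = (-6043 + 63) - 8462 = -5980 - 8462 = -14442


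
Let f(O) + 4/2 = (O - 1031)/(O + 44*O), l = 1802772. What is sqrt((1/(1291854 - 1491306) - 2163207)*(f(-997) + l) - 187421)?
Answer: I*sqrt(38551878990545661596567630270)/99426822 ≈ 1.9748e+6*I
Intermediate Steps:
f(O) = -2 + (-1031 + O)/(45*O) (f(O) = -2 + (O - 1031)/(O + 44*O) = -2 + (-1031 + O)/((45*O)) = -2 + (-1031 + O)*(1/(45*O)) = -2 + (-1031 + O)/(45*O))
sqrt((1/(1291854 - 1491306) - 2163207)*(f(-997) + l) - 187421) = sqrt((1/(1291854 - 1491306) - 2163207)*((1/45)*(-1031 - 89*(-997))/(-997) + 1802772) - 187421) = sqrt((1/(-199452) - 2163207)*((1/45)*(-1/997)*(-1031 + 88733) + 1802772) - 187421) = sqrt((-1/199452 - 2163207)*((1/45)*(-1/997)*87702 + 1802772) - 187421) = sqrt(-431455962565*(-29234/14955 + 1802772)/199452 - 187421) = sqrt(-431455962565/199452*26960426026/14955 - 187421) = sqrt(-1163223656221030771669/298280466 - 187421) = sqrt(-1163223712125053989855/298280466) = I*sqrt(38551878990545661596567630270)/99426822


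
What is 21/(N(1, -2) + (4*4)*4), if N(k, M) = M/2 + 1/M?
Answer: 42/125 ≈ 0.33600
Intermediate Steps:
N(k, M) = 1/M + M/2 (N(k, M) = M*(½) + 1/M = M/2 + 1/M = 1/M + M/2)
21/(N(1, -2) + (4*4)*4) = 21/((1/(-2) + (½)*(-2)) + (4*4)*4) = 21/((-½ - 1) + 16*4) = 21/(-3/2 + 64) = 21/(125/2) = 21*(2/125) = 42/125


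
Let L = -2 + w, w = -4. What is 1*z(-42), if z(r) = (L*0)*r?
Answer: 0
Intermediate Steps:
L = -6 (L = -2 - 4 = -6)
z(r) = 0 (z(r) = (-6*0)*r = 0*r = 0)
1*z(-42) = 1*0 = 0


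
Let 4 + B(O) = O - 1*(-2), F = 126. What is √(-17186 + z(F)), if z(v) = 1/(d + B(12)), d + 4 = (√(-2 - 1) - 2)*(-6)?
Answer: √6*√((-309347 + 103116*I*√3)/(3 - I*√3))/6 ≈ 9.1751e-5 + 131.1*I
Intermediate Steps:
B(O) = -2 + O (B(O) = -4 + (O - 1*(-2)) = -4 + (O + 2) = -4 + (2 + O) = -2 + O)
d = 8 - 6*I*√3 (d = -4 + (√(-2 - 1) - 2)*(-6) = -4 + (√(-3) - 2)*(-6) = -4 + (I*√3 - 2)*(-6) = -4 + (-2 + I*√3)*(-6) = -4 + (12 - 6*I*√3) = 8 - 6*I*√3 ≈ 8.0 - 10.392*I)
z(v) = 1/(18 - 6*I*√3) (z(v) = 1/((8 - 6*I*√3) + (-2 + 12)) = 1/((8 - 6*I*√3) + 10) = 1/(18 - 6*I*√3))
√(-17186 + z(F)) = √(-17186 + (1/24 + I*√3/72)) = √(-412463/24 + I*√3/72)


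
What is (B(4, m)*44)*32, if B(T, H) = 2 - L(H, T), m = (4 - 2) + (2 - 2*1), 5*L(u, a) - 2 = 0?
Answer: 11264/5 ≈ 2252.8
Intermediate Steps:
L(u, a) = 2/5 (L(u, a) = 2/5 + (1/5)*0 = 2/5 + 0 = 2/5)
m = 2 (m = 2 + (2 - 2) = 2 + 0 = 2)
B(T, H) = 8/5 (B(T, H) = 2 - 1*2/5 = 2 - 2/5 = 8/5)
(B(4, m)*44)*32 = ((8/5)*44)*32 = (352/5)*32 = 11264/5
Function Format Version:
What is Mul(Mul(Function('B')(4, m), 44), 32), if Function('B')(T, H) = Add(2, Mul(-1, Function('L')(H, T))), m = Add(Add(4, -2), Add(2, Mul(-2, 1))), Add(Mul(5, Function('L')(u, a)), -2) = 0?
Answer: Rational(11264, 5) ≈ 2252.8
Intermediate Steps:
Function('L')(u, a) = Rational(2, 5) (Function('L')(u, a) = Add(Rational(2, 5), Mul(Rational(1, 5), 0)) = Add(Rational(2, 5), 0) = Rational(2, 5))
m = 2 (m = Add(2, Add(2, -2)) = Add(2, 0) = 2)
Function('B')(T, H) = Rational(8, 5) (Function('B')(T, H) = Add(2, Mul(-1, Rational(2, 5))) = Add(2, Rational(-2, 5)) = Rational(8, 5))
Mul(Mul(Function('B')(4, m), 44), 32) = Mul(Mul(Rational(8, 5), 44), 32) = Mul(Rational(352, 5), 32) = Rational(11264, 5)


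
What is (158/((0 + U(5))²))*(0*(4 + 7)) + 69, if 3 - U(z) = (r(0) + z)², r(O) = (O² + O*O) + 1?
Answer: 69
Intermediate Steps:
r(O) = 1 + 2*O² (r(O) = (O² + O²) + 1 = 2*O² + 1 = 1 + 2*O²)
U(z) = 3 - (1 + z)² (U(z) = 3 - ((1 + 2*0²) + z)² = 3 - ((1 + 2*0) + z)² = 3 - ((1 + 0) + z)² = 3 - (1 + z)²)
(158/((0 + U(5))²))*(0*(4 + 7)) + 69 = (158/((0 + (3 - (1 + 5)²))²))*(0*(4 + 7)) + 69 = (158/((0 + (3 - 1*6²))²))*(0*11) + 69 = (158/((0 + (3 - 1*36))²))*0 + 69 = (158/((0 + (3 - 36))²))*0 + 69 = (158/((0 - 33)²))*0 + 69 = (158/((-33)²))*0 + 69 = (158/1089)*0 + 69 = 0 + 69 = 69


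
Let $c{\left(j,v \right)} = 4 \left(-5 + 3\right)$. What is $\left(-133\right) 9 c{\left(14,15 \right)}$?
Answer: $9576$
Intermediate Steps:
$c{\left(j,v \right)} = -8$ ($c{\left(j,v \right)} = 4 \left(-2\right) = -8$)
$\left(-133\right) 9 c{\left(14,15 \right)} = \left(-133\right) 9 \left(-8\right) = \left(-1197\right) \left(-8\right) = 9576$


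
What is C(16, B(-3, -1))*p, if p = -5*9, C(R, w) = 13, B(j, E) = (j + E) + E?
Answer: -585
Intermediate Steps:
B(j, E) = j + 2*E (B(j, E) = (E + j) + E = j + 2*E)
p = -45
C(16, B(-3, -1))*p = 13*(-45) = -585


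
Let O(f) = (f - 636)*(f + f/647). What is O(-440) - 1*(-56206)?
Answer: 343154402/647 ≈ 5.3038e+5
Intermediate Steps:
O(f) = 648*f*(-636 + f)/647 (O(f) = (-636 + f)*(f + f*(1/647)) = (-636 + f)*(f + f/647) = (-636 + f)*(648*f/647) = 648*f*(-636 + f)/647)
O(-440) - 1*(-56206) = (648/647)*(-440)*(-636 - 440) - 1*(-56206) = (648/647)*(-440)*(-1076) + 56206 = 306789120/647 + 56206 = 343154402/647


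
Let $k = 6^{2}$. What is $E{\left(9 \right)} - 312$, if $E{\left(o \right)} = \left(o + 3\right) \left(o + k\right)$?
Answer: $228$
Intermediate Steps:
$k = 36$
$E{\left(o \right)} = \left(3 + o\right) \left(36 + o\right)$ ($E{\left(o \right)} = \left(o + 3\right) \left(o + 36\right) = \left(3 + o\right) \left(36 + o\right)$)
$E{\left(9 \right)} - 312 = \left(108 + 9^{2} + 39 \cdot 9\right) - 312 = \left(108 + 81 + 351\right) - 312 = 540 - 312 = 228$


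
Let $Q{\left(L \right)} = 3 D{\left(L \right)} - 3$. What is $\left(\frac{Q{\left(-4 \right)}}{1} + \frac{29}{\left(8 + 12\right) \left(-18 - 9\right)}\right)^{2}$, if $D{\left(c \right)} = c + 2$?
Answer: $\frac{23902321}{291600} \approx 81.969$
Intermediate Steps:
$D{\left(c \right)} = 2 + c$
$Q{\left(L \right)} = 3 + 3 L$ ($Q{\left(L \right)} = 3 \left(2 + L\right) - 3 = \left(6 + 3 L\right) - 3 = 3 + 3 L$)
$\left(\frac{Q{\left(-4 \right)}}{1} + \frac{29}{\left(8 + 12\right) \left(-18 - 9\right)}\right)^{2} = \left(\frac{3 + 3 \left(-4\right)}{1} + \frac{29}{\left(8 + 12\right) \left(-18 - 9\right)}\right)^{2} = \left(\left(3 - 12\right) 1 + \frac{29}{20 \left(-27\right)}\right)^{2} = \left(\left(-9\right) 1 + \frac{29}{-540}\right)^{2} = \left(-9 + 29 \left(- \frac{1}{540}\right)\right)^{2} = \left(-9 - \frac{29}{540}\right)^{2} = \left(- \frac{4889}{540}\right)^{2} = \frac{23902321}{291600}$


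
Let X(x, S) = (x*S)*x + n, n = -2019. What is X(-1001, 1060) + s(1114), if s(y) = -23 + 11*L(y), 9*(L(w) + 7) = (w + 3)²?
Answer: 9572795048/9 ≈ 1.0636e+9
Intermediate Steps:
L(w) = -7 + (3 + w)²/9 (L(w) = -7 + (w + 3)²/9 = -7 + (3 + w)²/9)
X(x, S) = -2019 + S*x² (X(x, S) = (x*S)*x - 2019 = (S*x)*x - 2019 = S*x² - 2019 = -2019 + S*x²)
s(y) = -100 + 11*(3 + y)²/9 (s(y) = -23 + 11*(-7 + (3 + y)²/9) = -23 + (-77 + 11*(3 + y)²/9) = -100 + 11*(3 + y)²/9)
X(-1001, 1060) + s(1114) = (-2019 + 1060*(-1001)²) + (-100 + 11*(3 + 1114)²/9) = (-2019 + 1060*1002001) + (-100 + (11/9)*1117²) = (-2019 + 1062121060) + (-100 + (11/9)*1247689) = 1062119041 + (-100 + 13724579/9) = 1062119041 + 13723679/9 = 9572795048/9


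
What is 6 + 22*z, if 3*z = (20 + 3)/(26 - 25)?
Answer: 524/3 ≈ 174.67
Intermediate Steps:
z = 23/3 (z = ((20 + 3)/(26 - 25))/3 = (23/1)/3 = (23*1)/3 = (⅓)*23 = 23/3 ≈ 7.6667)
6 + 22*z = 6 + 22*(23/3) = 6 + 506/3 = 524/3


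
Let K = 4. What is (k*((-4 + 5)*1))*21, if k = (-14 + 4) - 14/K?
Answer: -567/2 ≈ -283.50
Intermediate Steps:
k = -27/2 (k = (-14 + 4) - 14/4 = -10 - 14*¼ = -10 - 7/2 = -27/2 ≈ -13.500)
(k*((-4 + 5)*1))*21 = -27*(-4 + 5)/2*21 = -27/2*21 = -567/2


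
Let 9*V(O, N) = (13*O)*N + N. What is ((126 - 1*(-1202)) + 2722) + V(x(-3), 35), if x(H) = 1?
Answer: 36940/9 ≈ 4104.4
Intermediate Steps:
V(O, N) = N/9 + 13*N*O/9 (V(O, N) = ((13*O)*N + N)/9 = (13*N*O + N)/9 = (N + 13*N*O)/9 = N/9 + 13*N*O/9)
((126 - 1*(-1202)) + 2722) + V(x(-3), 35) = ((126 - 1*(-1202)) + 2722) + (⅑)*35*(1 + 13*1) = ((126 + 1202) + 2722) + (⅑)*35*(1 + 13) = (1328 + 2722) + (⅑)*35*14 = 4050 + 490/9 = 36940/9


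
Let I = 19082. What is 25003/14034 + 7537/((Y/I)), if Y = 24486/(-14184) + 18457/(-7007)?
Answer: -33433623323839778743/1013646559110 ≈ -3.2984e+7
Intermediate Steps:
Y = -72227915/16564548 (Y = 24486*(-1/14184) + 18457*(-1/7007) = -4081/2364 - 18457/7007 = -72227915/16564548 ≈ -4.3604)
25003/14034 + 7537/((Y/I)) = 25003/14034 + 7537/((-72227915/16564548/19082)) = 25003*(1/14034) + 7537/((-72227915/16564548*1/19082)) = 25003/14034 + 7537/(-72227915/316084704936) = 25003/14034 + 7537*(-316084704936/72227915) = 25003/14034 - 2382330421102632/72227915 = -33433623323839778743/1013646559110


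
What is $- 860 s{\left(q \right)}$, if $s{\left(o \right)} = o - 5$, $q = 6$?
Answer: $-860$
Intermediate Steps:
$s{\left(o \right)} = -5 + o$ ($s{\left(o \right)} = o - 5 = -5 + o$)
$- 860 s{\left(q \right)} = - 860 \left(-5 + 6\right) = \left(-860\right) 1 = -860$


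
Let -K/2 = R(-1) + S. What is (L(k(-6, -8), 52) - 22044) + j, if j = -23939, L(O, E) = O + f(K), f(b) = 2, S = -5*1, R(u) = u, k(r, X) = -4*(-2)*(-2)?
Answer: -45997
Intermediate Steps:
k(r, X) = -16 (k(r, X) = 8*(-2) = -16)
S = -5
K = 12 (K = -2*(-1 - 5) = -2*(-6) = 12)
L(O, E) = 2 + O (L(O, E) = O + 2 = 2 + O)
(L(k(-6, -8), 52) - 22044) + j = ((2 - 16) - 22044) - 23939 = (-14 - 22044) - 23939 = -22058 - 23939 = -45997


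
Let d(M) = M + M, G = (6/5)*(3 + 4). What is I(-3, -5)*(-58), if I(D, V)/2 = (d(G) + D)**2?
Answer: -552276/25 ≈ -22091.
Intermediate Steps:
G = 42/5 (G = (6*(1/5))*7 = (6/5)*7 = 42/5 ≈ 8.4000)
d(M) = 2*M
I(D, V) = 2*(84/5 + D)**2 (I(D, V) = 2*(2*(42/5) + D)**2 = 2*(84/5 + D)**2)
I(-3, -5)*(-58) = (2*(84 + 5*(-3))**2/25)*(-58) = (2*(84 - 15)**2/25)*(-58) = ((2/25)*69**2)*(-58) = ((2/25)*4761)*(-58) = (9522/25)*(-58) = -552276/25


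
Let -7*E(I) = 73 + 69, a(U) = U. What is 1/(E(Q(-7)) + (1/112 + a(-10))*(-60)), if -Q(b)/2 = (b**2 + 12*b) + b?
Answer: 28/16217 ≈ 0.0017266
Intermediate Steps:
Q(b) = -26*b - 2*b**2 (Q(b) = -2*((b**2 + 12*b) + b) = -2*(b**2 + 13*b) = -26*b - 2*b**2)
E(I) = -142/7 (E(I) = -(73 + 69)/7 = -1/7*142 = -142/7)
1/(E(Q(-7)) + (1/112 + a(-10))*(-60)) = 1/(-142/7 + (1/112 - 10)*(-60)) = 1/(-142/7 - 1119/112*(-60)) = 1/(-142/7 + 16785/28) = 1/(16217/28) = 28/16217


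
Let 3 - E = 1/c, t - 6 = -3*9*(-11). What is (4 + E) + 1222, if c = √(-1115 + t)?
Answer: 1229 + I*√203/406 ≈ 1229.0 + 0.035093*I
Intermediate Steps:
t = 303 (t = 6 - 3*9*(-11) = 6 - 27*(-11) = 6 + 297 = 303)
c = 2*I*√203 (c = √(-1115 + 303) = √(-812) = 2*I*√203 ≈ 28.496*I)
E = 3 + I*√203/406 (E = 3 - 1/(2*I*√203) = 3 - (-1)*I*√203/406 = 3 + I*√203/406 ≈ 3.0 + 0.035093*I)
(4 + E) + 1222 = (4 + (3 + I*√203/406)) + 1222 = (7 + I*√203/406) + 1222 = 1229 + I*√203/406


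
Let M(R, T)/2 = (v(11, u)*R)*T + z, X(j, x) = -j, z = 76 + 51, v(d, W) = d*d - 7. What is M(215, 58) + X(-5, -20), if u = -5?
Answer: 2843419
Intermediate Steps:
v(d, W) = -7 + d**2 (v(d, W) = d**2 - 7 = -7 + d**2)
z = 127
M(R, T) = 254 + 228*R*T (M(R, T) = 2*(((-7 + 11**2)*R)*T + 127) = 2*(((-7 + 121)*R)*T + 127) = 2*((114*R)*T + 127) = 2*(114*R*T + 127) = 2*(127 + 114*R*T) = 254 + 228*R*T)
M(215, 58) + X(-5, -20) = (254 + 228*215*58) - 1*(-5) = (254 + 2843160) + 5 = 2843414 + 5 = 2843419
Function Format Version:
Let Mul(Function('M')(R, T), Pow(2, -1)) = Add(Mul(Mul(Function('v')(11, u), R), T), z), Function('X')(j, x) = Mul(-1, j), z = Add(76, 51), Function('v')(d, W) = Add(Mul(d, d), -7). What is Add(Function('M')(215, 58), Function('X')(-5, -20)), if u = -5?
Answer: 2843419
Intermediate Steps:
Function('v')(d, W) = Add(-7, Pow(d, 2)) (Function('v')(d, W) = Add(Pow(d, 2), -7) = Add(-7, Pow(d, 2)))
z = 127
Function('M')(R, T) = Add(254, Mul(228, R, T)) (Function('M')(R, T) = Mul(2, Add(Mul(Mul(Add(-7, Pow(11, 2)), R), T), 127)) = Mul(2, Add(Mul(Mul(Add(-7, 121), R), T), 127)) = Mul(2, Add(Mul(Mul(114, R), T), 127)) = Mul(2, Add(Mul(114, R, T), 127)) = Mul(2, Add(127, Mul(114, R, T))) = Add(254, Mul(228, R, T)))
Add(Function('M')(215, 58), Function('X')(-5, -20)) = Add(Add(254, Mul(228, 215, 58)), Mul(-1, -5)) = Add(Add(254, 2843160), 5) = Add(2843414, 5) = 2843419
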